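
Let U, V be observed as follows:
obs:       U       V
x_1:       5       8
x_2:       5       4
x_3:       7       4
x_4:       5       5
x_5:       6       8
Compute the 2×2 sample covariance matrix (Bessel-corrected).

Step 1 — column means:
  mean(U) = (5 + 5 + 7 + 5 + 6) / 5 = 28/5 = 5.6
  mean(V) = (8 + 4 + 4 + 5 + 8) / 5 = 29/5 = 5.8

Step 2 — sample covariance S[i,j] = (1/(n-1)) · Σ_k (x_{k,i} - mean_i) · (x_{k,j} - mean_j), with n-1 = 4.
  S[U,U] = ((-0.6)·(-0.6) + (-0.6)·(-0.6) + (1.4)·(1.4) + (-0.6)·(-0.6) + (0.4)·(0.4)) / 4 = 3.2/4 = 0.8
  S[U,V] = ((-0.6)·(2.2) + (-0.6)·(-1.8) + (1.4)·(-1.8) + (-0.6)·(-0.8) + (0.4)·(2.2)) / 4 = -1.4/4 = -0.35
  S[V,V] = ((2.2)·(2.2) + (-1.8)·(-1.8) + (-1.8)·(-1.8) + (-0.8)·(-0.8) + (2.2)·(2.2)) / 4 = 16.8/4 = 4.2

S is symmetric (S[j,i] = S[i,j]). Assembling:

S = [[0.8, -0.35],
 [-0.35, 4.2]]


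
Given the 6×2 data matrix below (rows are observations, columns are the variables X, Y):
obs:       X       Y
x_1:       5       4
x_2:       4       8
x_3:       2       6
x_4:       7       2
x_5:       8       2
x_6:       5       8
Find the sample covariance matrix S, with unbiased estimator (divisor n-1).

Step 1 — column means:
  mean(X) = (5 + 4 + 2 + 7 + 8 + 5) / 6 = 31/6 = 5.1667
  mean(Y) = (4 + 8 + 6 + 2 + 2 + 8) / 6 = 30/6 = 5

Step 2 — sample covariance S[i,j] = (1/(n-1)) · Σ_k (x_{k,i} - mean_i) · (x_{k,j} - mean_j), with n-1 = 5.
  S[X,X] = ((-0.1667)·(-0.1667) + (-1.1667)·(-1.1667) + (-3.1667)·(-3.1667) + (1.8333)·(1.8333) + (2.8333)·(2.8333) + (-0.1667)·(-0.1667)) / 5 = 22.8333/5 = 4.5667
  S[X,Y] = ((-0.1667)·(-1) + (-1.1667)·(3) + (-3.1667)·(1) + (1.8333)·(-3) + (2.8333)·(-3) + (-0.1667)·(3)) / 5 = -21/5 = -4.2
  S[Y,Y] = ((-1)·(-1) + (3)·(3) + (1)·(1) + (-3)·(-3) + (-3)·(-3) + (3)·(3)) / 5 = 38/5 = 7.6

S is symmetric (S[j,i] = S[i,j]). Assembling:

S = [[4.5667, -4.2],
 [-4.2, 7.6]]


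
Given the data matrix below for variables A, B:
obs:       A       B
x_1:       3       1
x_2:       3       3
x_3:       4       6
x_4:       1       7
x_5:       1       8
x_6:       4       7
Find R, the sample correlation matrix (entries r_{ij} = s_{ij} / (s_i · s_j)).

Step 1 — column means:
  mean(A) = (3 + 3 + 4 + 1 + 1 + 4) / 6 = 16/6 = 2.6667
  mean(B) = (1 + 3 + 6 + 7 + 8 + 7) / 6 = 32/6 = 5.3333

Step 2 — sample variances and covariances s[i,j] = (1/(n-1)) · Σ_k (x_{k,i} - mean_i) · (x_{k,j} - mean_j), with n-1 = 5:
  s[A,A] = ((0.3333)·(0.3333) + (0.3333)·(0.3333) + (1.3333)·(1.3333) + (-1.6667)·(-1.6667) + (-1.6667)·(-1.6667) + (1.3333)·(1.3333)) / 5 = 9.3333/5 = 1.8667
  s[A,B] = ((0.3333)·(-4.3333) + (0.3333)·(-2.3333) + (1.3333)·(0.6667) + (-1.6667)·(1.6667) + (-1.6667)·(2.6667) + (1.3333)·(1.6667)) / 5 = -6.3333/5 = -1.2667
  s[B,B] = ((-4.3333)·(-4.3333) + (-2.3333)·(-2.3333) + (0.6667)·(0.6667) + (1.6667)·(1.6667) + (2.6667)·(2.6667) + (1.6667)·(1.6667)) / 5 = 37.3333/5 = 7.4667
  Sample standard deviations s_i = √(s[i,i]):
  s(A) = √(1.8667) = 1.3663
  s(B) = √(7.4667) = 2.7325

Step 3 — r_{ij} = s_{ij} / (s_i · s_j):
  r[A,A] = 1 (diagonal).
  r[A,B] = -1.2667 / (1.3663 · 2.7325) = -1.2667 / 3.7333 = -0.3393
  r[B,B] = 1 (diagonal).

R is symmetric with unit diagonal. Assembling:

R = [[1, -0.3393],
 [-0.3393, 1]]


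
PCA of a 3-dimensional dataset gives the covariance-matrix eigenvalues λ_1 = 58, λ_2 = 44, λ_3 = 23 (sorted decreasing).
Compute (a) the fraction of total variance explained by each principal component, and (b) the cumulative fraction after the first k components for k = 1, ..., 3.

Step 1 — total variance = trace(Sigma) = Σ λ_i = 58 + 44 + 23 = 125.

Step 2 — fraction explained by component i = λ_i / Σ λ:
  PC1: 58/125 = 0.464
  PC2: 44/125 = 0.352
  PC3: 23/125 = 0.184

Step 3 — cumulative fraction after k components = (λ_1 + ... + λ_k) / Σ λ:
  k = 1: 58/125 = 0.464
  k = 2: (58 + 44)/125 = 102/125 = 0.816
  k = 3: (58 + 44 + 23)/125 = 125/125 = 1

Summary (fraction, with percent):

explained: PC1 0.464 (46.4%), PC2 0.352 (35.2%), PC3 0.184 (18.4%);  cumulative: 0.464, 0.816, 1


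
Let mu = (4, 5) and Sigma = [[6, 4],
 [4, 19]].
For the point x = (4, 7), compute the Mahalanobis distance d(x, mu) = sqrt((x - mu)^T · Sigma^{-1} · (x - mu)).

Step 1 — centre the observation: (x - mu) = (0, 2).

Step 2 — invert Sigma. det(Sigma) = 6·19 - (4)² = 98.
  Sigma^{-1} = (1/det) · [[d, -b], [-b, a]] = [[0.1939, -0.0408],
 [-0.0408, 0.0612]].

Step 3 — form the quadratic (x - mu)^T · Sigma^{-1} · (x - mu):
  Sigma^{-1} · (x - mu) = (-0.0816, 0.1224).
  (x - mu)^T · [Sigma^{-1} · (x - mu)] = (0)·(-0.0816) + (2)·(0.1224) = 0.2449.

Step 4 — take square root: d = √(0.2449) ≈ 0.4949.

d(x, mu) = √(0.2449) ≈ 0.4949


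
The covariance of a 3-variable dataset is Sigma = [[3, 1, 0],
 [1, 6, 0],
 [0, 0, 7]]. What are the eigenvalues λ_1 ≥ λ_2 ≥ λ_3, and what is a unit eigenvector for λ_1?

Step 1 — characteristic polynomial p(λ) = det(λI - Sigma) = λ³ - tr·λ² + c_1·λ - det, where tr = trace, c_1 = sum of the principal 2×2 minors, det = det(Sigma):
  tr = 3 + 6 + 7 = 16,
  c_1 = (3·6 - (1)²) + (3·7 - (0)²) + (6·7 - (0)²) = 17 + 21 + 42 = 80,
  det = 3·(6·7 - (0)²) - (1)·((1)·7 - (0)·(0)) + (0)·((1)·(0) - 6·(0)) = 3·(42) - (1)·(7) + (0)·(0) = 119.
  So p(λ) = λ³ - 16λ² + 80λ - 119.
Step 2 — look for an integer root (rational root theorem: any rational root is an integer divisor of 119). Testing λ = 7:
  p(7) = 343 - 784 + 560 - 119 = 0  ✓
  Dividing out (λ - 7): p(λ) = (λ - 7)(λ² - 9λ + 17).
Step 3 — remaining eigenvalues from the quadratic λ² - 9λ + 17 = 0:
  Δ = 9² - 4·17 = 81 - 68 = 13,  λ = (9 ± √13)/2 = (9 ± 3.6056)/2 ≈ 6.3028 or 2.6972.
  Sorted: λ_1 = 7,  λ_2 = 6.3028,  λ_3 = 2.6972  (check: sum = 16 = tr ✓).

Step 4 — unit eigenvector for λ_1 = 7: v spans the null space of (Sigma - λ_1 I), whose rows are
  r_1 = (-4, 1, 0),  r_2 = (1, -1, 0),  r_3 = (0, 0, 0).
  v is orthogonal to every row, so take v ∝ r_1 × r_2 = ((1)·(0) - (0)·(-1), (0)·(1) - (-4)·(0), (-4)·(-1) - (1)·(1)) = (0, 0, 3).
  Rescale (divide by 3): u = (0, 0, 1).
  ||u|| = √((0)² + (0)² + (1)²) = √(1) = 1,  v_1 = u/||u|| ≈ (0, 0, 1) (||v_1|| = 1).

λ_1 = 7,  λ_2 = 6.3028,  λ_3 = 2.6972;  v_1 ≈ (0, 0, 1)


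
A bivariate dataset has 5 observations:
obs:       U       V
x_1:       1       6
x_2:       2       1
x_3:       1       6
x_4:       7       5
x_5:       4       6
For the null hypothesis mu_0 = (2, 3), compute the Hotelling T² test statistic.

Step 1 — sample mean vector:
  mean(U) = (1 + 2 + 1 + 7 + 4) / 5 = 15/5 = 3
  mean(V) = (6 + 1 + 6 + 5 + 6) / 5 = 24/5 = 4.8
  x̄ = (3, 4.8),  deviation x̄ - mu_0 = (3, 4.8) - (2, 3) = (1, 1.8).

Step 2 — sample covariance matrix, S[i,j] = (1/(n-1)) · Σ_k (x_{k,i} - mean_i) · (x_{k,j} - mean_j), divisor n-1 = 4:
  S[U,U] = ((-2)·(-2) + (-1)·(-1) + (-2)·(-2) + (4)·(4) + (1)·(1)) / 4 = 26/4 = 6.5
  S[U,V] = ((-2)·(1.2) + (-1)·(-3.8) + (-2)·(1.2) + (4)·(0.2) + (1)·(1.2)) / 4 = 1/4 = 0.25
  S[V,V] = ((1.2)·(1.2) + (-3.8)·(-3.8) + (1.2)·(1.2) + (0.2)·(0.2) + (1.2)·(1.2)) / 4 = 18.8/4 = 4.7
  S = [[6.5, 0.25],
 [0.25, 4.7]].

Step 3 — invert S. det(S) = 6.5·4.7 - (0.25)² = 30.4875.
  S^{-1} = (1/det) · [[d, -b], [-b, a]] = [[0.1542, -0.0082],
 [-0.0082, 0.2132]].

Step 4 — quadratic form (x̄ - mu_0)^T · S^{-1} · (x̄ - mu_0):
  S^{-1} · (x̄ - mu_0) = (0.1394, 0.3756),
  (x̄ - mu_0)^T · [...] = (1)·(0.1394) + (1.8)·(0.3756) = 0.8154.

Step 5 — scale by n: T² = 5 · 0.8154 = 4.0771.

T² ≈ 4.0771


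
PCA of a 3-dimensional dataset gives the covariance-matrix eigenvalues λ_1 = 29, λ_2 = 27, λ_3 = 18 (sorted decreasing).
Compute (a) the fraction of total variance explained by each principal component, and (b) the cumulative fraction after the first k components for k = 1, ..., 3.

Step 1 — total variance = trace(Sigma) = Σ λ_i = 29 + 27 + 18 = 74.

Step 2 — fraction explained by component i = λ_i / Σ λ:
  PC1: 29/74 = 0.3919
  PC2: 27/74 = 0.3649
  PC3: 18/74 = 0.2432

Step 3 — cumulative fraction after k components = (λ_1 + ... + λ_k) / Σ λ:
  k = 1: 29/74 = 0.3919
  k = 2: (29 + 27)/74 = 56/74 = 0.7568
  k = 3: (29 + 27 + 18)/74 = 74/74 = 1

Summary (fraction, with percent):

explained: PC1 0.3919 (39.19%), PC2 0.3649 (36.49%), PC3 0.2432 (24.32%);  cumulative: 0.3919, 0.7568, 1


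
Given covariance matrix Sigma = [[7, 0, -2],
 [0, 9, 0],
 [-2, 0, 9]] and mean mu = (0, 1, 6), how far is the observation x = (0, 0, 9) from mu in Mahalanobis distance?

Step 1 — centre the observation: (x - mu) = (0, -1, 3).

Step 2 — invert Sigma (cofactor / det for 3×3, or solve directly):
  Sigma^{-1} = [[0.1525, 0, 0.0339],
 [0, 0.1111, 0],
 [0.0339, 0, 0.1186]].

Step 3 — form the quadratic (x - mu)^T · Sigma^{-1} · (x - mu):
  Sigma^{-1} · (x - mu) = (0.1017, -0.1111, 0.3559).
  (x - mu)^T · [Sigma^{-1} · (x - mu)] = (0)·(0.1017) + (-1)·(-0.1111) + (3)·(0.3559) = 1.1789.

Step 4 — take square root: d = √(1.1789) ≈ 1.0858.

d(x, mu) = √(1.1789) ≈ 1.0858


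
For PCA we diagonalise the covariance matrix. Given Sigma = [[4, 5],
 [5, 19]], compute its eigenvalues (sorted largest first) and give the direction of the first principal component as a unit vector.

Step 1 — characteristic polynomial of 2×2 Sigma:
  det(Sigma - λI) = λ² - trace · λ + det = 0.
  trace = 4 + 19 = 23, det = 4·19 - (5)² = 51.
Step 2 — discriminant:
  Δ = trace² - 4·det = 529 - 204 = 325.
Step 3 — eigenvalues:
  λ = (trace ± √Δ)/2 = (23 ± 18.0278)/2,
  λ_1 = 20.5139,  λ_2 = 2.4861.

Step 4 — unit eigenvector for λ_1: solve (Sigma - λ_1 I)v = 0. First row:
  (4 - 20.5139)·v_x + (5)·v_y = 0, i.e. (-16.5139)·v_x + (5)·v_y = 0,
  so v ∝ (b, λ_1 - a) = (5, 16.5139) = u.
  ||u|| = √((5)² + (16.5139)²) = √(297.7082) ≈ 17.2542,
  v_1 = u/||u|| ≈ (0.2898, 0.9571) (||v_1|| = 1).

λ_1 = 20.5139,  λ_2 = 2.4861;  v_1 ≈ (0.2898, 0.9571)


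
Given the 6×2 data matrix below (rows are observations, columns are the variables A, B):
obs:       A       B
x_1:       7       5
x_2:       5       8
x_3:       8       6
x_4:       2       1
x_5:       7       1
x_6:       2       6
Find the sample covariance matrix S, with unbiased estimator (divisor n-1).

Step 1 — column means:
  mean(A) = (7 + 5 + 8 + 2 + 7 + 2) / 6 = 31/6 = 5.1667
  mean(B) = (5 + 8 + 6 + 1 + 1 + 6) / 6 = 27/6 = 4.5

Step 2 — sample covariance S[i,j] = (1/(n-1)) · Σ_k (x_{k,i} - mean_i) · (x_{k,j} - mean_j), with n-1 = 5.
  S[A,A] = ((1.8333)·(1.8333) + (-0.1667)·(-0.1667) + (2.8333)·(2.8333) + (-3.1667)·(-3.1667) + (1.8333)·(1.8333) + (-3.1667)·(-3.1667)) / 5 = 34.8333/5 = 6.9667
  S[A,B] = ((1.8333)·(0.5) + (-0.1667)·(3.5) + (2.8333)·(1.5) + (-3.1667)·(-3.5) + (1.8333)·(-3.5) + (-3.1667)·(1.5)) / 5 = 4.5/5 = 0.9
  S[B,B] = ((0.5)·(0.5) + (3.5)·(3.5) + (1.5)·(1.5) + (-3.5)·(-3.5) + (-3.5)·(-3.5) + (1.5)·(1.5)) / 5 = 41.5/5 = 8.3

S is symmetric (S[j,i] = S[i,j]). Assembling:

S = [[6.9667, 0.9],
 [0.9, 8.3]]


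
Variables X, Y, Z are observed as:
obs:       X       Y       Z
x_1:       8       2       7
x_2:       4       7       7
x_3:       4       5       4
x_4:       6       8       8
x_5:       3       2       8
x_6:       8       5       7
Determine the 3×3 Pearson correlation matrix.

Step 1 — column means:
  mean(X) = (8 + 4 + 4 + 6 + 3 + 8) / 6 = 33/6 = 5.5
  mean(Y) = (2 + 7 + 5 + 8 + 2 + 5) / 6 = 29/6 = 4.8333
  mean(Z) = (7 + 7 + 4 + 8 + 8 + 7) / 6 = 41/6 = 6.8333

Step 2 — sample variances and covariances s[i,j] = (1/(n-1)) · Σ_k (x_{k,i} - mean_i) · (x_{k,j} - mean_j), with n-1 = 5:
  s[X,X] = ((2.5)·(2.5) + (-1.5)·(-1.5) + (-1.5)·(-1.5) + (0.5)·(0.5) + (-2.5)·(-2.5) + (2.5)·(2.5)) / 5 = 23.5/5 = 4.7
  s[X,Y] = ((2.5)·(-2.8333) + (-1.5)·(2.1667) + (-1.5)·(0.1667) + (0.5)·(3.1667) + (-2.5)·(-2.8333) + (2.5)·(0.1667)) / 5 = -1.5/5 = -0.3
  s[X,Z] = ((2.5)·(0.1667) + (-1.5)·(0.1667) + (-1.5)·(-2.8333) + (0.5)·(1.1667) + (-2.5)·(1.1667) + (2.5)·(0.1667)) / 5 = 2.5/5 = 0.5
  s[Y,Y] = ((-2.8333)·(-2.8333) + (2.1667)·(2.1667) + (0.1667)·(0.1667) + (3.1667)·(3.1667) + (-2.8333)·(-2.8333) + (0.1667)·(0.1667)) / 5 = 30.8333/5 = 6.1667
  s[Y,Z] = ((-2.8333)·(0.1667) + (2.1667)·(0.1667) + (0.1667)·(-2.8333) + (3.1667)·(1.1667) + (-2.8333)·(1.1667) + (0.1667)·(0.1667)) / 5 = -0.1667/5 = -0.0333
  s[Z,Z] = ((0.1667)·(0.1667) + (0.1667)·(0.1667) + (-2.8333)·(-2.8333) + (1.1667)·(1.1667) + (1.1667)·(1.1667) + (0.1667)·(0.1667)) / 5 = 10.8333/5 = 2.1667
  Sample standard deviations s_i = √(s[i,i]):
  s(X) = √(4.7) = 2.1679
  s(Y) = √(6.1667) = 2.4833
  s(Z) = √(2.1667) = 1.472

Step 3 — r_{ij} = s_{ij} / (s_i · s_j):
  r[X,X] = 1 (diagonal).
  r[X,Y] = -0.3 / (2.1679 · 2.4833) = -0.3 / 5.3836 = -0.0557
  r[X,Z] = 0.5 / (2.1679 · 1.472) = 0.5 / 3.1911 = 0.1567
  r[Y,Y] = 1 (diagonal).
  r[Y,Z] = -0.0333 / (2.4833 · 1.472) = -0.0333 / 3.6553 = -0.0091
  r[Z,Z] = 1 (diagonal).

R is symmetric with unit diagonal. Assembling:

R = [[1, -0.0557, 0.1567],
 [-0.0557, 1, -0.0091],
 [0.1567, -0.0091, 1]]


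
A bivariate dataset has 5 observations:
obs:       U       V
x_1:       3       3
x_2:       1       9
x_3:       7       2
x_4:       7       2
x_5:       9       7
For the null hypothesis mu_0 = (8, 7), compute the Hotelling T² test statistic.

Step 1 — sample mean vector:
  mean(U) = (3 + 1 + 7 + 7 + 9) / 5 = 27/5 = 5.4
  mean(V) = (3 + 9 + 2 + 2 + 7) / 5 = 23/5 = 4.6
  x̄ = (5.4, 4.6),  deviation x̄ - mu_0 = (5.4, 4.6) - (8, 7) = (-2.6, -2.4).

Step 2 — sample covariance matrix, S[i,j] = (1/(n-1)) · Σ_k (x_{k,i} - mean_i) · (x_{k,j} - mean_j), divisor n-1 = 4:
  S[U,U] = ((-2.4)·(-2.4) + (-4.4)·(-4.4) + (1.6)·(1.6) + (1.6)·(1.6) + (3.6)·(3.6)) / 4 = 43.2/4 = 10.8
  S[U,V] = ((-2.4)·(-1.6) + (-4.4)·(4.4) + (1.6)·(-2.6) + (1.6)·(-2.6) + (3.6)·(2.4)) / 4 = -15.2/4 = -3.8
  S[V,V] = ((-1.6)·(-1.6) + (4.4)·(4.4) + (-2.6)·(-2.6) + (-2.6)·(-2.6) + (2.4)·(2.4)) / 4 = 41.2/4 = 10.3
  S = [[10.8, -3.8],
 [-3.8, 10.3]].

Step 3 — invert S. det(S) = 10.8·10.3 - (-3.8)² = 96.8.
  S^{-1} = (1/det) · [[d, -b], [-b, a]] = [[0.1064, 0.0393],
 [0.0393, 0.1116]].

Step 4 — quadratic form (x̄ - mu_0)^T · S^{-1} · (x̄ - mu_0):
  S^{-1} · (x̄ - mu_0) = (-0.3709, -0.3698),
  (x̄ - mu_0)^T · [...] = (-2.6)·(-0.3709) + (-2.4)·(-0.3698) = 1.8519.

Step 5 — scale by n: T² = 5 · 1.8519 = 9.2593.

T² ≈ 9.2593


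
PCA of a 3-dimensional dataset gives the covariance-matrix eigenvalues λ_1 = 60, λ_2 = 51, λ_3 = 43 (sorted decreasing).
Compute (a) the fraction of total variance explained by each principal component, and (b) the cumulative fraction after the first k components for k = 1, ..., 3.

Step 1 — total variance = trace(Sigma) = Σ λ_i = 60 + 51 + 43 = 154.

Step 2 — fraction explained by component i = λ_i / Σ λ:
  PC1: 60/154 = 0.3896
  PC2: 51/154 = 0.3312
  PC3: 43/154 = 0.2792

Step 3 — cumulative fraction after k components = (λ_1 + ... + λ_k) / Σ λ:
  k = 1: 60/154 = 0.3896
  k = 2: (60 + 51)/154 = 111/154 = 0.7208
  k = 3: (60 + 51 + 43)/154 = 154/154 = 1

Summary (fraction, with percent):

explained: PC1 0.3896 (38.96%), PC2 0.3312 (33.12%), PC3 0.2792 (27.92%);  cumulative: 0.3896, 0.7208, 1


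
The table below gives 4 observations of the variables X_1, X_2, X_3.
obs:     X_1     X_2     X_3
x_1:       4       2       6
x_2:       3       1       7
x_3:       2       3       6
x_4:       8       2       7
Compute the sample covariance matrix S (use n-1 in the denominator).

Step 1 — column means:
  mean(X_1) = (4 + 3 + 2 + 8) / 4 = 17/4 = 4.25
  mean(X_2) = (2 + 1 + 3 + 2) / 4 = 8/4 = 2
  mean(X_3) = (6 + 7 + 6 + 7) / 4 = 26/4 = 6.5

Step 2 — sample covariance S[i,j] = (1/(n-1)) · Σ_k (x_{k,i} - mean_i) · (x_{k,j} - mean_j), with n-1 = 3.
  S[X_1,X_1] = ((-0.25)·(-0.25) + (-1.25)·(-1.25) + (-2.25)·(-2.25) + (3.75)·(3.75)) / 3 = 20.75/3 = 6.9167
  S[X_1,X_2] = ((-0.25)·(0) + (-1.25)·(-1) + (-2.25)·(1) + (3.75)·(0)) / 3 = -1/3 = -0.3333
  S[X_1,X_3] = ((-0.25)·(-0.5) + (-1.25)·(0.5) + (-2.25)·(-0.5) + (3.75)·(0.5)) / 3 = 2.5/3 = 0.8333
  S[X_2,X_2] = ((0)·(0) + (-1)·(-1) + (1)·(1) + (0)·(0)) / 3 = 2/3 = 0.6667
  S[X_2,X_3] = ((0)·(-0.5) + (-1)·(0.5) + (1)·(-0.5) + (0)·(0.5)) / 3 = -1/3 = -0.3333
  S[X_3,X_3] = ((-0.5)·(-0.5) + (0.5)·(0.5) + (-0.5)·(-0.5) + (0.5)·(0.5)) / 3 = 1/3 = 0.3333

S is symmetric (S[j,i] = S[i,j]). Assembling:

S = [[6.9167, -0.3333, 0.8333],
 [-0.3333, 0.6667, -0.3333],
 [0.8333, -0.3333, 0.3333]]


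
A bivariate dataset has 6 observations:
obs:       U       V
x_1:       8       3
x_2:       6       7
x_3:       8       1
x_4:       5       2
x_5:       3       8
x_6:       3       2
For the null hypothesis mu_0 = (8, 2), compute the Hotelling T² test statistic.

Step 1 — sample mean vector:
  mean(U) = (8 + 6 + 8 + 5 + 3 + 3) / 6 = 33/6 = 5.5
  mean(V) = (3 + 7 + 1 + 2 + 8 + 2) / 6 = 23/6 = 3.8333
  x̄ = (5.5, 3.8333),  deviation x̄ - mu_0 = (5.5, 3.8333) - (8, 2) = (-2.5, 1.8333).

Step 2 — sample covariance matrix, S[i,j] = (1/(n-1)) · Σ_k (x_{k,i} - mean_i) · (x_{k,j} - mean_j), divisor n-1 = 5:
  S[U,U] = ((2.5)·(2.5) + (0.5)·(0.5) + (2.5)·(2.5) + (-0.5)·(-0.5) + (-2.5)·(-2.5) + (-2.5)·(-2.5)) / 5 = 25.5/5 = 5.1
  S[U,V] = ((2.5)·(-0.8333) + (0.5)·(3.1667) + (2.5)·(-2.8333) + (-0.5)·(-1.8333) + (-2.5)·(4.1667) + (-2.5)·(-1.8333)) / 5 = -12.5/5 = -2.5
  S[V,V] = ((-0.8333)·(-0.8333) + (3.1667)·(3.1667) + (-2.8333)·(-2.8333) + (-1.8333)·(-1.8333) + (4.1667)·(4.1667) + (-1.8333)·(-1.8333)) / 5 = 42.8333/5 = 8.5667
  S = [[5.1, -2.5],
 [-2.5, 8.5667]].

Step 3 — invert S. det(S) = 5.1·8.5667 - (-2.5)² = 37.44.
  S^{-1} = (1/det) · [[d, -b], [-b, a]] = [[0.2288, 0.0668],
 [0.0668, 0.1362]].

Step 4 — quadratic form (x̄ - mu_0)^T · S^{-1} · (x̄ - mu_0):
  S^{-1} · (x̄ - mu_0) = (-0.4496, 0.0828),
  (x̄ - mu_0)^T · [...] = (-2.5)·(-0.4496) + (1.8333)·(0.0828) = 1.2758.

Step 5 — scale by n: T² = 6 · 1.2758 = 7.6549.

T² ≈ 7.6549


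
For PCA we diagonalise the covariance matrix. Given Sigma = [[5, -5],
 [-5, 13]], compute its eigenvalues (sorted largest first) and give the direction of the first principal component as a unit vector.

Step 1 — characteristic polynomial of 2×2 Sigma:
  det(Sigma - λI) = λ² - trace · λ + det = 0.
  trace = 5 + 13 = 18, det = 5·13 - (-5)² = 40.
Step 2 — discriminant:
  Δ = trace² - 4·det = 324 - 160 = 164.
Step 3 — eigenvalues:
  λ = (trace ± √Δ)/2 = (18 ± 12.8062)/2,
  λ_1 = 15.4031,  λ_2 = 2.5969.

Step 4 — unit eigenvector for λ_1: solve (Sigma - λ_1 I)v = 0. First row:
  (5 - 15.4031)·v_x + (-5)·v_y = 0, i.e. (-10.4031)·v_x + (-5)·v_y = 0,
  so v ∝ (b, λ_1 - a) = (-5, 10.4031); multiply by -1 so the first entry is positive: u = (5, -10.4031).
  ||u|| = √((5)² + (-10.4031)²) = √(133.225) ≈ 11.5423,
  v_1 = u/||u|| ≈ (0.4332, -0.9013) (||v_1|| = 1).

λ_1 = 15.4031,  λ_2 = 2.5969;  v_1 ≈ (0.4332, -0.9013)


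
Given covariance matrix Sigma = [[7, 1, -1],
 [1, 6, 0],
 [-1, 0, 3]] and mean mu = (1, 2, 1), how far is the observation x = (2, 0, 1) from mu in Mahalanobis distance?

Step 1 — centre the observation: (x - mu) = (1, -2, 0).

Step 2 — invert Sigma (cofactor / det for 3×3, or solve directly):
  Sigma^{-1} = [[0.1538, -0.0256, 0.0513],
 [-0.0256, 0.1709, -0.0085],
 [0.0513, -0.0085, 0.3504]].

Step 3 — form the quadratic (x - mu)^T · Sigma^{-1} · (x - mu):
  Sigma^{-1} · (x - mu) = (0.2051, -0.3675, 0.0684).
  (x - mu)^T · [Sigma^{-1} · (x - mu)] = (1)·(0.2051) + (-2)·(-0.3675) + (0)·(0.0684) = 0.9402.

Step 4 — take square root: d = √(0.9402) ≈ 0.9696.

d(x, mu) = √(0.9402) ≈ 0.9696


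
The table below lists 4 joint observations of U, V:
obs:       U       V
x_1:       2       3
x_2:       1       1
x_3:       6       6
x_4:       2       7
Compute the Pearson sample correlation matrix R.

Step 1 — column means:
  mean(U) = (2 + 1 + 6 + 2) / 4 = 11/4 = 2.75
  mean(V) = (3 + 1 + 6 + 7) / 4 = 17/4 = 4.25

Step 2 — sample variances and covariances s[i,j] = (1/(n-1)) · Σ_k (x_{k,i} - mean_i) · (x_{k,j} - mean_j), with n-1 = 3:
  s[U,U] = ((-0.75)·(-0.75) + (-1.75)·(-1.75) + (3.25)·(3.25) + (-0.75)·(-0.75)) / 3 = 14.75/3 = 4.9167
  s[U,V] = ((-0.75)·(-1.25) + (-1.75)·(-3.25) + (3.25)·(1.75) + (-0.75)·(2.75)) / 3 = 10.25/3 = 3.4167
  s[V,V] = ((-1.25)·(-1.25) + (-3.25)·(-3.25) + (1.75)·(1.75) + (2.75)·(2.75)) / 3 = 22.75/3 = 7.5833
  Sample standard deviations s_i = √(s[i,i]):
  s(U) = √(4.9167) = 2.2174
  s(V) = √(7.5833) = 2.7538

Step 3 — r_{ij} = s_{ij} / (s_i · s_j):
  r[U,U] = 1 (diagonal).
  r[U,V] = 3.4167 / (2.2174 · 2.7538) = 3.4167 / 6.1061 = 0.5595
  r[V,V] = 1 (diagonal).

R is symmetric with unit diagonal. Assembling:

R = [[1, 0.5595],
 [0.5595, 1]]


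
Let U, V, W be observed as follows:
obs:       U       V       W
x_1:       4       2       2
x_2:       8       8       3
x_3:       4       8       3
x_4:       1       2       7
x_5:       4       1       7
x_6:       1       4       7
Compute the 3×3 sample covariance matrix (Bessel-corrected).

Step 1 — column means:
  mean(U) = (4 + 8 + 4 + 1 + 4 + 1) / 6 = 22/6 = 3.6667
  mean(V) = (2 + 8 + 8 + 2 + 1 + 4) / 6 = 25/6 = 4.1667
  mean(W) = (2 + 3 + 3 + 7 + 7 + 7) / 6 = 29/6 = 4.8333

Step 2 — sample covariance S[i,j] = (1/(n-1)) · Σ_k (x_{k,i} - mean_i) · (x_{k,j} - mean_j), with n-1 = 5.
  S[U,U] = ((0.3333)·(0.3333) + (4.3333)·(4.3333) + (0.3333)·(0.3333) + (-2.6667)·(-2.6667) + (0.3333)·(0.3333) + (-2.6667)·(-2.6667)) / 5 = 33.3333/5 = 6.6667
  S[U,V] = ((0.3333)·(-2.1667) + (4.3333)·(3.8333) + (0.3333)·(3.8333) + (-2.6667)·(-2.1667) + (0.3333)·(-3.1667) + (-2.6667)·(-0.1667)) / 5 = 22.3333/5 = 4.4667
  S[U,W] = ((0.3333)·(-2.8333) + (4.3333)·(-1.8333) + (0.3333)·(-1.8333) + (-2.6667)·(2.1667) + (0.3333)·(2.1667) + (-2.6667)·(2.1667)) / 5 = -20.3333/5 = -4.0667
  S[V,V] = ((-2.1667)·(-2.1667) + (3.8333)·(3.8333) + (3.8333)·(3.8333) + (-2.1667)·(-2.1667) + (-3.1667)·(-3.1667) + (-0.1667)·(-0.1667)) / 5 = 48.8333/5 = 9.7667
  S[V,W] = ((-2.1667)·(-2.8333) + (3.8333)·(-1.8333) + (3.8333)·(-1.8333) + (-2.1667)·(2.1667) + (-3.1667)·(2.1667) + (-0.1667)·(2.1667)) / 5 = -19.8333/5 = -3.9667
  S[W,W] = ((-2.8333)·(-2.8333) + (-1.8333)·(-1.8333) + (-1.8333)·(-1.8333) + (2.1667)·(2.1667) + (2.1667)·(2.1667) + (2.1667)·(2.1667)) / 5 = 28.8333/5 = 5.7667

S is symmetric (S[j,i] = S[i,j]). Assembling:

S = [[6.6667, 4.4667, -4.0667],
 [4.4667, 9.7667, -3.9667],
 [-4.0667, -3.9667, 5.7667]]


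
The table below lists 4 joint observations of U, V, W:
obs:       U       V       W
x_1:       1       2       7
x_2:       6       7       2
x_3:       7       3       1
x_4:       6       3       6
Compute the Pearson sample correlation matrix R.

Step 1 — column means:
  mean(U) = (1 + 6 + 7 + 6) / 4 = 20/4 = 5
  mean(V) = (2 + 7 + 3 + 3) / 4 = 15/4 = 3.75
  mean(W) = (7 + 2 + 1 + 6) / 4 = 16/4 = 4

Step 2 — sample variances and covariances s[i,j] = (1/(n-1)) · Σ_k (x_{k,i} - mean_i) · (x_{k,j} - mean_j), with n-1 = 3:
  s[U,U] = ((-4)·(-4) + (1)·(1) + (2)·(2) + (1)·(1)) / 3 = 22/3 = 7.3333
  s[U,V] = ((-4)·(-1.75) + (1)·(3.25) + (2)·(-0.75) + (1)·(-0.75)) / 3 = 8/3 = 2.6667
  s[U,W] = ((-4)·(3) + (1)·(-2) + (2)·(-3) + (1)·(2)) / 3 = -18/3 = -6
  s[V,V] = ((-1.75)·(-1.75) + (3.25)·(3.25) + (-0.75)·(-0.75) + (-0.75)·(-0.75)) / 3 = 14.75/3 = 4.9167
  s[V,W] = ((-1.75)·(3) + (3.25)·(-2) + (-0.75)·(-3) + (-0.75)·(2)) / 3 = -11/3 = -3.6667
  s[W,W] = ((3)·(3) + (-2)·(-2) + (-3)·(-3) + (2)·(2)) / 3 = 26/3 = 8.6667
  Sample standard deviations s_i = √(s[i,i]):
  s(U) = √(7.3333) = 2.708
  s(V) = √(4.9167) = 2.2174
  s(W) = √(8.6667) = 2.9439

Step 3 — r_{ij} = s_{ij} / (s_i · s_j):
  r[U,U] = 1 (diagonal).
  r[U,V] = 2.6667 / (2.708 · 2.2174) = 2.6667 / 6.0046 = 0.4441
  r[U,W] = -6 / (2.708 · 2.9439) = -6 / 7.9722 = -0.7526
  r[V,V] = 1 (diagonal).
  r[V,W] = -3.6667 / (2.2174 · 2.9439) = -3.6667 / 6.5277 = -0.5617
  r[W,W] = 1 (diagonal).

R is symmetric with unit diagonal. Assembling:

R = [[1, 0.4441, -0.7526],
 [0.4441, 1, -0.5617],
 [-0.7526, -0.5617, 1]]


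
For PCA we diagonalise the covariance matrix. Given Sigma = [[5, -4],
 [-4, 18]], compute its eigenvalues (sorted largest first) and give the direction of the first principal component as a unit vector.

Step 1 — characteristic polynomial of 2×2 Sigma:
  det(Sigma - λI) = λ² - trace · λ + det = 0.
  trace = 5 + 18 = 23, det = 5·18 - (-4)² = 74.
Step 2 — discriminant:
  Δ = trace² - 4·det = 529 - 296 = 233.
Step 3 — eigenvalues:
  λ = (trace ± √Δ)/2 = (23 ± 15.2643)/2,
  λ_1 = 19.1322,  λ_2 = 3.8678.

Step 4 — unit eigenvector for λ_1: solve (Sigma - λ_1 I)v = 0. First row:
  (5 - 19.1322)·v_x + (-4)·v_y = 0, i.e. (-14.1322)·v_x + (-4)·v_y = 0,
  so v ∝ (b, λ_1 - a) = (-4, 14.1322); multiply by -1 so the first entry is positive: u = (4, -14.1322).
  ||u|| = √((4)² + (-14.1322)²) = √(215.7182) ≈ 14.6873,
  v_1 = u/||u|| ≈ (0.2723, -0.9622) (||v_1|| = 1).

λ_1 = 19.1322,  λ_2 = 3.8678;  v_1 ≈ (0.2723, -0.9622)


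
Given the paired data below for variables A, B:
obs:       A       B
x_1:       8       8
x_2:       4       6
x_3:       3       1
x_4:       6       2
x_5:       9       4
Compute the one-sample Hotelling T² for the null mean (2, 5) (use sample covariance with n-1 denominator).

Step 1 — sample mean vector:
  mean(A) = (8 + 4 + 3 + 6 + 9) / 5 = 30/5 = 6
  mean(B) = (8 + 6 + 1 + 2 + 4) / 5 = 21/5 = 4.2
  x̄ = (6, 4.2),  deviation x̄ - mu_0 = (6, 4.2) - (2, 5) = (4, -0.8).

Step 2 — sample covariance matrix, S[i,j] = (1/(n-1)) · Σ_k (x_{k,i} - mean_i) · (x_{k,j} - mean_j), divisor n-1 = 4:
  S[A,A] = ((2)·(2) + (-2)·(-2) + (-3)·(-3) + (0)·(0) + (3)·(3)) / 4 = 26/4 = 6.5
  S[A,B] = ((2)·(3.8) + (-2)·(1.8) + (-3)·(-3.2) + (0)·(-2.2) + (3)·(-0.2)) / 4 = 13/4 = 3.25
  S[B,B] = ((3.8)·(3.8) + (1.8)·(1.8) + (-3.2)·(-3.2) + (-2.2)·(-2.2) + (-0.2)·(-0.2)) / 4 = 32.8/4 = 8.2
  S = [[6.5, 3.25],
 [3.25, 8.2]].

Step 3 — invert S. det(S) = 6.5·8.2 - (3.25)² = 42.7375.
  S^{-1} = (1/det) · [[d, -b], [-b, a]] = [[0.1919, -0.076],
 [-0.076, 0.1521]].

Step 4 — quadratic form (x̄ - mu_0)^T · S^{-1} · (x̄ - mu_0):
  S^{-1} · (x̄ - mu_0) = (0.8283, -0.4259),
  (x̄ - mu_0)^T · [...] = (4)·(0.8283) + (-0.8)·(-0.4259) = 3.6539.

Step 5 — scale by n: T² = 5 · 3.6539 = 18.2697.

T² ≈ 18.2697


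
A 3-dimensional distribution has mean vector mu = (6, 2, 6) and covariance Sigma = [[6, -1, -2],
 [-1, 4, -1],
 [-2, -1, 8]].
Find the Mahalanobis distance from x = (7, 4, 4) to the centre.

Step 1 — centre the observation: (x - mu) = (1, 2, -2).

Step 2 — invert Sigma (cofactor / det for 3×3, or solve directly):
  Sigma^{-1} = [[0.1962, 0.0633, 0.057],
 [0.0633, 0.2785, 0.0506],
 [0.057, 0.0506, 0.1456]].

Step 3 — form the quadratic (x - mu)^T · Sigma^{-1} · (x - mu):
  Sigma^{-1} · (x - mu) = (0.2089, 0.519, -0.1329).
  (x - mu)^T · [Sigma^{-1} · (x - mu)] = (1)·(0.2089) + (2)·(0.519) + (-2)·(-0.1329) = 1.5127.

Step 4 — take square root: d = √(1.5127) ≈ 1.2299.

d(x, mu) = √(1.5127) ≈ 1.2299


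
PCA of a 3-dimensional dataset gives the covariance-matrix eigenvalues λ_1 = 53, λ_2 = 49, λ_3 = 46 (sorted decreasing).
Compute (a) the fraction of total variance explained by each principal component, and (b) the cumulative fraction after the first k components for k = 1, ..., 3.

Step 1 — total variance = trace(Sigma) = Σ λ_i = 53 + 49 + 46 = 148.

Step 2 — fraction explained by component i = λ_i / Σ λ:
  PC1: 53/148 = 0.3581
  PC2: 49/148 = 0.3311
  PC3: 46/148 = 0.3108

Step 3 — cumulative fraction after k components = (λ_1 + ... + λ_k) / Σ λ:
  k = 1: 53/148 = 0.3581
  k = 2: (53 + 49)/148 = 102/148 = 0.6892
  k = 3: (53 + 49 + 46)/148 = 148/148 = 1

Summary (fraction, with percent):

explained: PC1 0.3581 (35.81%), PC2 0.3311 (33.11%), PC3 0.3108 (31.08%);  cumulative: 0.3581, 0.6892, 1


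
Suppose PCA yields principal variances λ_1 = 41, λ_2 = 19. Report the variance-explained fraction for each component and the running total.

Step 1 — total variance = trace(Sigma) = Σ λ_i = 41 + 19 = 60.

Step 2 — fraction explained by component i = λ_i / Σ λ:
  PC1: 41/60 = 0.6833
  PC2: 19/60 = 0.3167

Step 3 — cumulative fraction after k components = (λ_1 + ... + λ_k) / Σ λ:
  k = 1: 41/60 = 0.6833
  k = 2: (41 + 19)/60 = 60/60 = 1

Summary (fraction, with percent):

explained: PC1 0.6833 (68.33%), PC2 0.3167 (31.67%);  cumulative: 0.6833, 1


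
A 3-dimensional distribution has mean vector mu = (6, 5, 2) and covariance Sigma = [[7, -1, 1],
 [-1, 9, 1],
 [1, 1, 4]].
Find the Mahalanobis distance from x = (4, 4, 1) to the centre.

Step 1 — centre the observation: (x - mu) = (-2, -1, -1).

Step 2 — invert Sigma (cofactor / det for 3×3, or solve directly):
  Sigma^{-1} = [[0.1522, 0.0217, -0.0435],
 [0.0217, 0.1174, -0.0348],
 [-0.0435, -0.0348, 0.2696]].

Step 3 — form the quadratic (x - mu)^T · Sigma^{-1} · (x - mu):
  Sigma^{-1} · (x - mu) = (-0.2826, -0.1261, -0.1478).
  (x - mu)^T · [Sigma^{-1} · (x - mu)] = (-2)·(-0.2826) + (-1)·(-0.1261) + (-1)·(-0.1478) = 0.8391.

Step 4 — take square root: d = √(0.8391) ≈ 0.916.

d(x, mu) = √(0.8391) ≈ 0.916


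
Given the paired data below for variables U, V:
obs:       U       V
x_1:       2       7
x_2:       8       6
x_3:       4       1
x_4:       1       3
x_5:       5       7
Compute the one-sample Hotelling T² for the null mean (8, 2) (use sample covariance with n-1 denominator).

Step 1 — sample mean vector:
  mean(U) = (2 + 8 + 4 + 1 + 5) / 5 = 20/5 = 4
  mean(V) = (7 + 6 + 1 + 3 + 7) / 5 = 24/5 = 4.8
  x̄ = (4, 4.8),  deviation x̄ - mu_0 = (4, 4.8) - (8, 2) = (-4, 2.8).

Step 2 — sample covariance matrix, S[i,j] = (1/(n-1)) · Σ_k (x_{k,i} - mean_i) · (x_{k,j} - mean_j), divisor n-1 = 4:
  S[U,U] = ((-2)·(-2) + (4)·(4) + (0)·(0) + (-3)·(-3) + (1)·(1)) / 4 = 30/4 = 7.5
  S[U,V] = ((-2)·(2.2) + (4)·(1.2) + (0)·(-3.8) + (-3)·(-1.8) + (1)·(2.2)) / 4 = 8/4 = 2
  S[V,V] = ((2.2)·(2.2) + (1.2)·(1.2) + (-3.8)·(-3.8) + (-1.8)·(-1.8) + (2.2)·(2.2)) / 4 = 28.8/4 = 7.2
  S = [[7.5, 2],
 [2, 7.2]].

Step 3 — invert S. det(S) = 7.5·7.2 - (2)² = 50.
  S^{-1} = (1/det) · [[d, -b], [-b, a]] = [[0.144, -0.04],
 [-0.04, 0.15]].

Step 4 — quadratic form (x̄ - mu_0)^T · S^{-1} · (x̄ - mu_0):
  S^{-1} · (x̄ - mu_0) = (-0.688, 0.58),
  (x̄ - mu_0)^T · [...] = (-4)·(-0.688) + (2.8)·(0.58) = 4.376.

Step 5 — scale by n: T² = 5 · 4.376 = 21.88.

T² ≈ 21.88


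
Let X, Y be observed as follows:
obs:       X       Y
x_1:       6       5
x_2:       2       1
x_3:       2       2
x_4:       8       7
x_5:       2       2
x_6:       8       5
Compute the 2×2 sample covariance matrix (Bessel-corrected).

Step 1 — column means:
  mean(X) = (6 + 2 + 2 + 8 + 2 + 8) / 6 = 28/6 = 4.6667
  mean(Y) = (5 + 1 + 2 + 7 + 2 + 5) / 6 = 22/6 = 3.6667

Step 2 — sample covariance S[i,j] = (1/(n-1)) · Σ_k (x_{k,i} - mean_i) · (x_{k,j} - mean_j), with n-1 = 5.
  S[X,X] = ((1.3333)·(1.3333) + (-2.6667)·(-2.6667) + (-2.6667)·(-2.6667) + (3.3333)·(3.3333) + (-2.6667)·(-2.6667) + (3.3333)·(3.3333)) / 5 = 45.3333/5 = 9.0667
  S[X,Y] = ((1.3333)·(1.3333) + (-2.6667)·(-2.6667) + (-2.6667)·(-1.6667) + (3.3333)·(3.3333) + (-2.6667)·(-1.6667) + (3.3333)·(1.3333)) / 5 = 33.3333/5 = 6.6667
  S[Y,Y] = ((1.3333)·(1.3333) + (-2.6667)·(-2.6667) + (-1.6667)·(-1.6667) + (3.3333)·(3.3333) + (-1.6667)·(-1.6667) + (1.3333)·(1.3333)) / 5 = 27.3333/5 = 5.4667

S is symmetric (S[j,i] = S[i,j]). Assembling:

S = [[9.0667, 6.6667],
 [6.6667, 5.4667]]


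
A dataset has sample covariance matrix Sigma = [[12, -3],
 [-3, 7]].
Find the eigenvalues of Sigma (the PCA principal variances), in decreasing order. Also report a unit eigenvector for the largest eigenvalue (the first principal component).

Step 1 — characteristic polynomial of 2×2 Sigma:
  det(Sigma - λI) = λ² - trace · λ + det = 0.
  trace = 12 + 7 = 19, det = 12·7 - (-3)² = 75.
Step 2 — discriminant:
  Δ = trace² - 4·det = 361 - 300 = 61.
Step 3 — eigenvalues:
  λ = (trace ± √Δ)/2 = (19 ± 7.8102)/2,
  λ_1 = 13.4051,  λ_2 = 5.5949.

Step 4 — unit eigenvector for λ_1: solve (Sigma - λ_1 I)v = 0. First row:
  (12 - 13.4051)·v_x + (-3)·v_y = 0, i.e. (-1.4051)·v_x + (-3)·v_y = 0,
  so v ∝ (b, λ_1 - a) = (-3, 1.4051); multiply by -1 so the first entry is positive: u = (3, -1.4051).
  ||u|| = √((3)² + (-1.4051)²) = √(10.9744) ≈ 3.3128,
  v_1 = u/||u|| ≈ (0.9056, -0.4242) (||v_1|| = 1).

λ_1 = 13.4051,  λ_2 = 5.5949;  v_1 ≈ (0.9056, -0.4242)


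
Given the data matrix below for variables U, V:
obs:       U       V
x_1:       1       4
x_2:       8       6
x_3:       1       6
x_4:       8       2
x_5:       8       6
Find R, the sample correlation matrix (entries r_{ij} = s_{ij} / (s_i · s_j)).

Step 1 — column means:
  mean(U) = (1 + 8 + 1 + 8 + 8) / 5 = 26/5 = 5.2
  mean(V) = (4 + 6 + 6 + 2 + 6) / 5 = 24/5 = 4.8

Step 2 — sample variances and covariances s[i,j] = (1/(n-1)) · Σ_k (x_{k,i} - mean_i) · (x_{k,j} - mean_j), with n-1 = 4:
  s[U,U] = ((-4.2)·(-4.2) + (2.8)·(2.8) + (-4.2)·(-4.2) + (2.8)·(2.8) + (2.8)·(2.8)) / 4 = 58.8/4 = 14.7
  s[U,V] = ((-4.2)·(-0.8) + (2.8)·(1.2) + (-4.2)·(1.2) + (2.8)·(-2.8) + (2.8)·(1.2)) / 4 = -2.8/4 = -0.7
  s[V,V] = ((-0.8)·(-0.8) + (1.2)·(1.2) + (1.2)·(1.2) + (-2.8)·(-2.8) + (1.2)·(1.2)) / 4 = 12.8/4 = 3.2
  Sample standard deviations s_i = √(s[i,i]):
  s(U) = √(14.7) = 3.8341
  s(V) = √(3.2) = 1.7889

Step 3 — r_{ij} = s_{ij} / (s_i · s_j):
  r[U,U] = 1 (diagonal).
  r[U,V] = -0.7 / (3.8341 · 1.7889) = -0.7 / 6.8586 = -0.1021
  r[V,V] = 1 (diagonal).

R is symmetric with unit diagonal. Assembling:

R = [[1, -0.1021],
 [-0.1021, 1]]


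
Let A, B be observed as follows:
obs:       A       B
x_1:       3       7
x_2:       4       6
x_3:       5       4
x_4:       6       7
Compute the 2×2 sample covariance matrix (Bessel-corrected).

Step 1 — column means:
  mean(A) = (3 + 4 + 5 + 6) / 4 = 18/4 = 4.5
  mean(B) = (7 + 6 + 4 + 7) / 4 = 24/4 = 6

Step 2 — sample covariance S[i,j] = (1/(n-1)) · Σ_k (x_{k,i} - mean_i) · (x_{k,j} - mean_j), with n-1 = 3.
  S[A,A] = ((-1.5)·(-1.5) + (-0.5)·(-0.5) + (0.5)·(0.5) + (1.5)·(1.5)) / 3 = 5/3 = 1.6667
  S[A,B] = ((-1.5)·(1) + (-0.5)·(0) + (0.5)·(-2) + (1.5)·(1)) / 3 = -1/3 = -0.3333
  S[B,B] = ((1)·(1) + (0)·(0) + (-2)·(-2) + (1)·(1)) / 3 = 6/3 = 2

S is symmetric (S[j,i] = S[i,j]). Assembling:

S = [[1.6667, -0.3333],
 [-0.3333, 2]]


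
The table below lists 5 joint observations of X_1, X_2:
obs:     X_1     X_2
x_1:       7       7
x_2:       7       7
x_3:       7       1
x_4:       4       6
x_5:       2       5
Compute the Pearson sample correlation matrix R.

Step 1 — column means:
  mean(X_1) = (7 + 7 + 7 + 4 + 2) / 5 = 27/5 = 5.4
  mean(X_2) = (7 + 7 + 1 + 6 + 5) / 5 = 26/5 = 5.2

Step 2 — sample variances and covariances s[i,j] = (1/(n-1)) · Σ_k (x_{k,i} - mean_i) · (x_{k,j} - mean_j), with n-1 = 4:
  s[X_1,X_1] = ((1.6)·(1.6) + (1.6)·(1.6) + (1.6)·(1.6) + (-1.4)·(-1.4) + (-3.4)·(-3.4)) / 4 = 21.2/4 = 5.3
  s[X_1,X_2] = ((1.6)·(1.8) + (1.6)·(1.8) + (1.6)·(-4.2) + (-1.4)·(0.8) + (-3.4)·(-0.2)) / 4 = -1.4/4 = -0.35
  s[X_2,X_2] = ((1.8)·(1.8) + (1.8)·(1.8) + (-4.2)·(-4.2) + (0.8)·(0.8) + (-0.2)·(-0.2)) / 4 = 24.8/4 = 6.2
  Sample standard deviations s_i = √(s[i,i]):
  s(X_1) = √(5.3) = 2.3022
  s(X_2) = √(6.2) = 2.49

Step 3 — r_{ij} = s_{ij} / (s_i · s_j):
  r[X_1,X_1] = 1 (diagonal).
  r[X_1,X_2] = -0.35 / (2.3022 · 2.49) = -0.35 / 5.7324 = -0.0611
  r[X_2,X_2] = 1 (diagonal).

R is symmetric with unit diagonal. Assembling:

R = [[1, -0.0611],
 [-0.0611, 1]]


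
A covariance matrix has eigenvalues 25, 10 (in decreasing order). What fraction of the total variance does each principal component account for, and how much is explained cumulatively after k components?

Step 1 — total variance = trace(Sigma) = Σ λ_i = 25 + 10 = 35.

Step 2 — fraction explained by component i = λ_i / Σ λ:
  PC1: 25/35 = 0.7143
  PC2: 10/35 = 0.2857

Step 3 — cumulative fraction after k components = (λ_1 + ... + λ_k) / Σ λ:
  k = 1: 25/35 = 0.7143
  k = 2: (25 + 10)/35 = 35/35 = 1

Summary (fraction, with percent):

explained: PC1 0.7143 (71.43%), PC2 0.2857 (28.57%);  cumulative: 0.7143, 1


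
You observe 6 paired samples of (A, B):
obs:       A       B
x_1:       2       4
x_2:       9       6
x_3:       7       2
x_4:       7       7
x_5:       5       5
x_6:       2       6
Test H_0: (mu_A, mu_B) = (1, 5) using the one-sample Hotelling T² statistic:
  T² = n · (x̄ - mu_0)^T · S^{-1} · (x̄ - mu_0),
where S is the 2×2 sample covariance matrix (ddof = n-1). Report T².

Step 1 — sample mean vector:
  mean(A) = (2 + 9 + 7 + 7 + 5 + 2) / 6 = 32/6 = 5.3333
  mean(B) = (4 + 6 + 2 + 7 + 5 + 6) / 6 = 30/6 = 5
  x̄ = (5.3333, 5),  deviation x̄ - mu_0 = (5.3333, 5) - (1, 5) = (4.3333, 0).

Step 2 — sample covariance matrix, S[i,j] = (1/(n-1)) · Σ_k (x_{k,i} - mean_i) · (x_{k,j} - mean_j), divisor n-1 = 5:
  S[A,A] = ((-3.3333)·(-3.3333) + (3.6667)·(3.6667) + (1.6667)·(1.6667) + (1.6667)·(1.6667) + (-0.3333)·(-0.3333) + (-3.3333)·(-3.3333)) / 5 = 41.3333/5 = 8.2667
  S[A,B] = ((-3.3333)·(-1) + (3.6667)·(1) + (1.6667)·(-3) + (1.6667)·(2) + (-0.3333)·(0) + (-3.3333)·(1)) / 5 = 2/5 = 0.4
  S[B,B] = ((-1)·(-1) + (1)·(1) + (-3)·(-3) + (2)·(2) + (0)·(0) + (1)·(1)) / 5 = 16/5 = 3.2
  S = [[8.2667, 0.4],
 [0.4, 3.2]].

Step 3 — invert S. det(S) = 8.2667·3.2 - (0.4)² = 26.2933.
  S^{-1} = (1/det) · [[d, -b], [-b, a]] = [[0.1217, -0.0152],
 [-0.0152, 0.3144]].

Step 4 — quadratic form (x̄ - mu_0)^T · S^{-1} · (x̄ - mu_0):
  S^{-1} · (x̄ - mu_0) = (0.5274, -0.0659),
  (x̄ - mu_0)^T · [...] = (4.3333)·(0.5274) + (0)·(-0.0659) = 2.2853.

Step 5 — scale by n: T² = 6 · 2.2853 = 13.712.

T² ≈ 13.712


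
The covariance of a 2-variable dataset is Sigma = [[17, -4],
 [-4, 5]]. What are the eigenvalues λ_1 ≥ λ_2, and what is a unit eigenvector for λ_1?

Step 1 — characteristic polynomial of 2×2 Sigma:
  det(Sigma - λI) = λ² - trace · λ + det = 0.
  trace = 17 + 5 = 22, det = 17·5 - (-4)² = 69.
Step 2 — discriminant:
  Δ = trace² - 4·det = 484 - 276 = 208.
Step 3 — eigenvalues:
  λ = (trace ± √Δ)/2 = (22 ± 14.4222)/2,
  λ_1 = 18.2111,  λ_2 = 3.7889.

Step 4 — unit eigenvector for λ_1: solve (Sigma - λ_1 I)v = 0. First row:
  (17 - 18.2111)·v_x + (-4)·v_y = 0, i.e. (-1.2111)·v_x + (-4)·v_y = 0,
  so v ∝ (b, λ_1 - a) = (-4, 1.2111); multiply by -1 so the first entry is positive: u = (4, -1.2111).
  ||u|| = √((4)² + (-1.2111)²) = √(17.4668) ≈ 4.1793,
  v_1 = u/||u|| ≈ (0.9571, -0.2898) (||v_1|| = 1).

λ_1 = 18.2111,  λ_2 = 3.7889;  v_1 ≈ (0.9571, -0.2898)


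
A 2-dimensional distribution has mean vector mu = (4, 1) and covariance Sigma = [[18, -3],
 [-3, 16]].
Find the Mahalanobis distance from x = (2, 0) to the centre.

Step 1 — centre the observation: (x - mu) = (-2, -1).

Step 2 — invert Sigma. det(Sigma) = 18·16 - (-3)² = 279.
  Sigma^{-1} = (1/det) · [[d, -b], [-b, a]] = [[0.0573, 0.0108],
 [0.0108, 0.0645]].

Step 3 — form the quadratic (x - mu)^T · Sigma^{-1} · (x - mu):
  Sigma^{-1} · (x - mu) = (-0.1254, -0.086).
  (x - mu)^T · [Sigma^{-1} · (x - mu)] = (-2)·(-0.1254) + (-1)·(-0.086) = 0.3369.

Step 4 — take square root: d = √(0.3369) ≈ 0.5804.

d(x, mu) = √(0.3369) ≈ 0.5804


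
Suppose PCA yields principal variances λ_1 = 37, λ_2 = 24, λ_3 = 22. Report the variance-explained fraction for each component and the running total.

Step 1 — total variance = trace(Sigma) = Σ λ_i = 37 + 24 + 22 = 83.

Step 2 — fraction explained by component i = λ_i / Σ λ:
  PC1: 37/83 = 0.4458
  PC2: 24/83 = 0.2892
  PC3: 22/83 = 0.2651

Step 3 — cumulative fraction after k components = (λ_1 + ... + λ_k) / Σ λ:
  k = 1: 37/83 = 0.4458
  k = 2: (37 + 24)/83 = 61/83 = 0.7349
  k = 3: (37 + 24 + 22)/83 = 83/83 = 1

Summary (fraction, with percent):

explained: PC1 0.4458 (44.58%), PC2 0.2892 (28.92%), PC3 0.2651 (26.51%);  cumulative: 0.4458, 0.7349, 1
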